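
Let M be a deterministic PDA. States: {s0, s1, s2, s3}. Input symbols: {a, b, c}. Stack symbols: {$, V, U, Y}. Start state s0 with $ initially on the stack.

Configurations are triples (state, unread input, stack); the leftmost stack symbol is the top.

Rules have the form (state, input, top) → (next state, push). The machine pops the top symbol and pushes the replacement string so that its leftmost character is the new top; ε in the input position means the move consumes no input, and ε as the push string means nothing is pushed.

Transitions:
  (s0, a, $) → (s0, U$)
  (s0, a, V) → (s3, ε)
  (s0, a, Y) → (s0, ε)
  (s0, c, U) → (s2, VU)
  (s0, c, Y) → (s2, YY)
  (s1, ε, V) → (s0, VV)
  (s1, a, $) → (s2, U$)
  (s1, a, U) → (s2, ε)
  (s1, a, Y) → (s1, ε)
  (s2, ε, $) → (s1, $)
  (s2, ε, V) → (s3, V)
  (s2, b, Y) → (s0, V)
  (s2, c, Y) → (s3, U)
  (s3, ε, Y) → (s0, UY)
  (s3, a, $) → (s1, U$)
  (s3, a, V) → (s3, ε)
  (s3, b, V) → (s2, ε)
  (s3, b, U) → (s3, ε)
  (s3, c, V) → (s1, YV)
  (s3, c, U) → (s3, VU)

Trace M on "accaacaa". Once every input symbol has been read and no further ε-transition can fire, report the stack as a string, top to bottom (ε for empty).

VU$

(s0, accaacaa, $)
  read a, top $: go to s0, push U$ → (s0, ccaacaa, U$)
  read c, top U: go to s2, push VU → (s2, caacaa, VU$)
  ε-move, top V: go to s3, push V → (s3, caacaa, VU$)
  read c, top V: go to s1, push YV → (s1, aacaa, YVU$)
  read a, top Y: go to s1, push ε → (s1, acaa, VU$)
  ε-move, top V: go to s0, push VV → (s0, acaa, VVU$)
  read a, top V: go to s3, push ε → (s3, caa, VU$)
  read c, top V: go to s1, push YV → (s1, aa, YVU$)
  read a, top Y: go to s1, push ε → (s1, a, VU$)
  ε-move, top V: go to s0, push VV → (s0, a, VVU$)
  read a, top V: go to s3, push ε → (s3, ε, VU$)
All input consumed in state s3 with stack VU$.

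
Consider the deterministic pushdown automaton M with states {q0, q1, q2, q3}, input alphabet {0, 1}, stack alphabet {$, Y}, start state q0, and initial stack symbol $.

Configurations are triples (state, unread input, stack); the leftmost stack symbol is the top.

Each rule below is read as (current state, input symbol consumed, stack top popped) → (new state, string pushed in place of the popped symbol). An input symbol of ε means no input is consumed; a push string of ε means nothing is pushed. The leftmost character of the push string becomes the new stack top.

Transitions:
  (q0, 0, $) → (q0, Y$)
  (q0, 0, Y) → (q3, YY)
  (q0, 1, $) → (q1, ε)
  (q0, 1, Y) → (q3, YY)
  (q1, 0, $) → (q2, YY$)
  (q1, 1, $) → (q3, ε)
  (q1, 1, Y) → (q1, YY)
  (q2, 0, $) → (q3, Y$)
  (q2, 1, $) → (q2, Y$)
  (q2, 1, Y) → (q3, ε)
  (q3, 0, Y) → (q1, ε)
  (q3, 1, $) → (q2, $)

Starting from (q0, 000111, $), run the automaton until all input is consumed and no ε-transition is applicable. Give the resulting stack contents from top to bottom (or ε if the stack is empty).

YYYY$

(q0, 000111, $)
  read 0, top $: go to q0, push Y$ → (q0, 00111, Y$)
  read 0, top Y: go to q3, push YY → (q3, 0111, YY$)
  read 0, top Y: go to q1, push ε → (q1, 111, Y$)
  read 1, top Y: go to q1, push YY → (q1, 11, YY$)
  read 1, top Y: go to q1, push YY → (q1, 1, YYY$)
  read 1, top Y: go to q1, push YY → (q1, ε, YYYY$)
All input consumed in state q1 with stack YYYY$.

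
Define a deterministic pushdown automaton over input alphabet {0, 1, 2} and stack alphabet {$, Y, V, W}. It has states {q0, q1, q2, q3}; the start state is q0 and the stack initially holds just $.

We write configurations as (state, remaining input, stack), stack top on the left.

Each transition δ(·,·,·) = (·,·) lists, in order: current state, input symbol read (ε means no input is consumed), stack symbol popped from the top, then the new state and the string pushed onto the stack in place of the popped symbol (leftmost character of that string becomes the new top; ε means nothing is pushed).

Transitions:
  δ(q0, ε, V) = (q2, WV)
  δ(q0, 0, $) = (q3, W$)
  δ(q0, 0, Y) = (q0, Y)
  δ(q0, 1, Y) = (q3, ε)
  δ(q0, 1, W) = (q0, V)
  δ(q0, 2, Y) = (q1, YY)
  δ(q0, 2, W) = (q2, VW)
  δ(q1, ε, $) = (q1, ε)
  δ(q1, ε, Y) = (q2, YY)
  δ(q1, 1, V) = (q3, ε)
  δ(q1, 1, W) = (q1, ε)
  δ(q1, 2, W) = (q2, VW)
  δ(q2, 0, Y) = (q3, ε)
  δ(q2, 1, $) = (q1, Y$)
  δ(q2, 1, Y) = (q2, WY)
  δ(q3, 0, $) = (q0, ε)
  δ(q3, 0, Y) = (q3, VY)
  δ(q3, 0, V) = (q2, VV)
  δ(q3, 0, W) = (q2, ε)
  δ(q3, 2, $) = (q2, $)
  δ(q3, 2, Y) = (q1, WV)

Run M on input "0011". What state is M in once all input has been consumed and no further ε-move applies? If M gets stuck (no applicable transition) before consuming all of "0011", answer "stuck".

(q0, 0011, $) ⊢ (q3, 011, W$) ⊢ (q2, 11, $) ⊢ (q1, 1, Y$) ⊢ (q2, 1, YY$) ⊢ (q2, ε, WYY$)
All input consumed; M is in state q2.

q2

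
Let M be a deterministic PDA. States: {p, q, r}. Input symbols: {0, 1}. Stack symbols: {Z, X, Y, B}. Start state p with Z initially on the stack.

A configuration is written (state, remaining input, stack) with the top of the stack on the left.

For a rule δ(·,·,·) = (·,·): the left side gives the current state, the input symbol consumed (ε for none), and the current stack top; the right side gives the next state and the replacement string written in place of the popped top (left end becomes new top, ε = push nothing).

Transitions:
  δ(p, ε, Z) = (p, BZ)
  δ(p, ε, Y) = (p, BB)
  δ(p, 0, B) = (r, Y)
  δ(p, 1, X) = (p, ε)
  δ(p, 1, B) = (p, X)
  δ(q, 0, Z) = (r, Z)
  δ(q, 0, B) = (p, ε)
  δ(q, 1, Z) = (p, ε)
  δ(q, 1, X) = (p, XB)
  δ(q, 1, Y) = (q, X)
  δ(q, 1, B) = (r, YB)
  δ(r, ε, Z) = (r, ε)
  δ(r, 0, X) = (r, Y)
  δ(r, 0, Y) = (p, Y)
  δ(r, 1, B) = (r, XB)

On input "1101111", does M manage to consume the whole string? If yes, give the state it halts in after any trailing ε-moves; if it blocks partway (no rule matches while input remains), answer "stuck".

stuck

(p, 1101111, Z)
  ε-move, top Z: go to p, push BZ → (p, 1101111, BZ)
  read 1, top B: go to p, push X → (p, 101111, XZ)
  read 1, top X: go to p, push ε → (p, 01111, Z)
  ε-move, top Z: go to p, push BZ → (p, 01111, BZ)
  read 0, top B: go to r, push Y → (r, 1111, YZ)
No transition for (r, 1, top Y); M blocks with input 1111 remaining.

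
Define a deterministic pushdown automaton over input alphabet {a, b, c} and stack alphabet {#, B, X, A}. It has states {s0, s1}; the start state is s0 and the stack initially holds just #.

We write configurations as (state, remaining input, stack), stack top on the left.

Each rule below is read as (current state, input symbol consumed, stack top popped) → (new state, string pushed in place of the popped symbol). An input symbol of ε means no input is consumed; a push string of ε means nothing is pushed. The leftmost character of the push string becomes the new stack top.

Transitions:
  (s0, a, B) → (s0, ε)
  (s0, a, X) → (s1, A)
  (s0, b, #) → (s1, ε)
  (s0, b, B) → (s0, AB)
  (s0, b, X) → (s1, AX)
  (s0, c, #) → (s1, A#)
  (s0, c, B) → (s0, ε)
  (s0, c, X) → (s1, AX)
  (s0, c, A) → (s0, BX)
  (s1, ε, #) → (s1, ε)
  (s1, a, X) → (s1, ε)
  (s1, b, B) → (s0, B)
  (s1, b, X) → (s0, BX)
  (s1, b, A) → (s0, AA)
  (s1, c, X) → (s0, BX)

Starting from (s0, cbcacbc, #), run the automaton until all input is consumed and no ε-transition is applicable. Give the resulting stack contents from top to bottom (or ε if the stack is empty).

(s0, cbcacbc, #) ⊢ (s1, bcacbc, A#) ⊢ (s0, cacbc, AA#) ⊢ (s0, acbc, BXA#) ⊢ (s0, cbc, XA#) ⊢ (s1, bc, AXA#) ⊢ (s0, c, AAXA#) ⊢ (s0, ε, BXAXA#)
All input consumed in state s0 with stack BXAXA#.

BXAXA#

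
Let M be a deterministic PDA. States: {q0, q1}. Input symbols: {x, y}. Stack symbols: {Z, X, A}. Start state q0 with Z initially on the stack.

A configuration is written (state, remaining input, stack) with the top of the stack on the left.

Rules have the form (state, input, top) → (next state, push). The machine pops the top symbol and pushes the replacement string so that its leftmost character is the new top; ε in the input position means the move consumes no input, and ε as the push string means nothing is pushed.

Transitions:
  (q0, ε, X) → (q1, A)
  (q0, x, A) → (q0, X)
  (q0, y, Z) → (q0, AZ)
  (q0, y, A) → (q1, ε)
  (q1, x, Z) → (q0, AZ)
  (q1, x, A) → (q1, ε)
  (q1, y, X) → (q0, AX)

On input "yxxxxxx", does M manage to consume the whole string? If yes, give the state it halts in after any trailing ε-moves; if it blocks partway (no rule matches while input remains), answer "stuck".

q0

(q0, yxxxxxx, Z)
  read y, top Z: go to q0, push AZ → (q0, xxxxxx, AZ)
  read x, top A: go to q0, push X → (q0, xxxxx, XZ)
  ε-move, top X: go to q1, push A → (q1, xxxxx, AZ)
  read x, top A: go to q1, push ε → (q1, xxxx, Z)
  read x, top Z: go to q0, push AZ → (q0, xxx, AZ)
  read x, top A: go to q0, push X → (q0, xx, XZ)
  ε-move, top X: go to q1, push A → (q1, xx, AZ)
  read x, top A: go to q1, push ε → (q1, x, Z)
  read x, top Z: go to q0, push AZ → (q0, ε, AZ)
All input consumed; M is in state q0.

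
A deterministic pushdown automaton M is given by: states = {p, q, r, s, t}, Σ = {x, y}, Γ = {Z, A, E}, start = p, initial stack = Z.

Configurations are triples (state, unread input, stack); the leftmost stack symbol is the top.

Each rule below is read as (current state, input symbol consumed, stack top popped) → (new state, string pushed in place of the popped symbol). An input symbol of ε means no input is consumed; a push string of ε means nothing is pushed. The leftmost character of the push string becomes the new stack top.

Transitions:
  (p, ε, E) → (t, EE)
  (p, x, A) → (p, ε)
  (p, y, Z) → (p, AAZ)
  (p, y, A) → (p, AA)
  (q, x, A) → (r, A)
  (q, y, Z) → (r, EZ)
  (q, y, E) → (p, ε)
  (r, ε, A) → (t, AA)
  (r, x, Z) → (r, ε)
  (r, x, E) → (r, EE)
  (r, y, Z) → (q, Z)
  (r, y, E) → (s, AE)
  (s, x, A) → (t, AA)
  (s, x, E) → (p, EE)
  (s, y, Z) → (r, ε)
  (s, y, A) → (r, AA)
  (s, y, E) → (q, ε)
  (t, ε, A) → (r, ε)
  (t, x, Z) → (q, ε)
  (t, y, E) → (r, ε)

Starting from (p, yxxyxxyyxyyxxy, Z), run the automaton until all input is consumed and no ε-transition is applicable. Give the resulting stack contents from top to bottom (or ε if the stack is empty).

(p, yxxyxxyyxyyxxy, Z)
  read y, top Z: go to p, push AAZ → (p, xxyxxyyxyyxxy, AAZ)
  read x, top A: go to p, push ε → (p, xyxxyyxyyxxy, AZ)
  read x, top A: go to p, push ε → (p, yxxyyxyyxxy, Z)
  read y, top Z: go to p, push AAZ → (p, xxyyxyyxxy, AAZ)
  read x, top A: go to p, push ε → (p, xyyxyyxxy, AZ)
  read x, top A: go to p, push ε → (p, yyxyyxxy, Z)
  read y, top Z: go to p, push AAZ → (p, yxyyxxy, AAZ)
  read y, top A: go to p, push AA → (p, xyyxxy, AAAZ)
  read x, top A: go to p, push ε → (p, yyxxy, AAZ)
  read y, top A: go to p, push AA → (p, yxxy, AAAZ)
  read y, top A: go to p, push AA → (p, xxy, AAAAZ)
  read x, top A: go to p, push ε → (p, xy, AAAZ)
  read x, top A: go to p, push ε → (p, y, AAZ)
  read y, top A: go to p, push AA → (p, ε, AAAZ)
All input consumed in state p with stack AAAZ.

AAAZ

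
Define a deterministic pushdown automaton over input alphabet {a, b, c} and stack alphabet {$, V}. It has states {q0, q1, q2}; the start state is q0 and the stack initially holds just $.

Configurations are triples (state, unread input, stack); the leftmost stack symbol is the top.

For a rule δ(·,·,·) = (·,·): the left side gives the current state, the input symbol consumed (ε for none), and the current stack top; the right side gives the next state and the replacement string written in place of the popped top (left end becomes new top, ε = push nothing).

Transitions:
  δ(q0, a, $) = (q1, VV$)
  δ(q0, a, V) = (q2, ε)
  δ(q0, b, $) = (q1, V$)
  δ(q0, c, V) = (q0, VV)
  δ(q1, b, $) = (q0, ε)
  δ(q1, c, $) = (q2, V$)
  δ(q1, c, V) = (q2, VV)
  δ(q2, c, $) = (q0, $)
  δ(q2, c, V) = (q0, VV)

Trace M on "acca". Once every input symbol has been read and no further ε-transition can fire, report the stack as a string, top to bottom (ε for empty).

VVV$

(q0, acca, $)
  read a, top $: go to q1, push VV$ → (q1, cca, VV$)
  read c, top V: go to q2, push VV → (q2, ca, VVV$)
  read c, top V: go to q0, push VV → (q0, a, VVVV$)
  read a, top V: go to q2, push ε → (q2, ε, VVV$)
All input consumed in state q2 with stack VVV$.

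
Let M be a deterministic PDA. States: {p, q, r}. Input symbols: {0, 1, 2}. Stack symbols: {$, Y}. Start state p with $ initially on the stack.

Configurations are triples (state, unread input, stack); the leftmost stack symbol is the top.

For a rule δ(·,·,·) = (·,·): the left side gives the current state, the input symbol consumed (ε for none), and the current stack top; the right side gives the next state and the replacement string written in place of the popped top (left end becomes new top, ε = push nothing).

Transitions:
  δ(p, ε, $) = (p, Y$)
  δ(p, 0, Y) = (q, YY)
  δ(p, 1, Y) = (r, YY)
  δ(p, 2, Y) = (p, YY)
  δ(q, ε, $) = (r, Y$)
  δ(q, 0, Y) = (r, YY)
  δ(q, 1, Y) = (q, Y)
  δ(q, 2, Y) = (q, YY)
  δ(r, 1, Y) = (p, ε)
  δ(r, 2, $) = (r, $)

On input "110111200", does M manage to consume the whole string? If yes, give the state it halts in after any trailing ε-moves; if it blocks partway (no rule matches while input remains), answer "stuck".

(p, 110111200, $)
  ε-move, top $: go to p, push Y$ → (p, 110111200, Y$)
  read 1, top Y: go to r, push YY → (r, 10111200, YY$)
  read 1, top Y: go to p, push ε → (p, 0111200, Y$)
  read 0, top Y: go to q, push YY → (q, 111200, YY$)
  read 1, top Y: go to q, push Y → (q, 11200, YY$)
  read 1, top Y: go to q, push Y → (q, 1200, YY$)
  read 1, top Y: go to q, push Y → (q, 200, YY$)
  read 2, top Y: go to q, push YY → (q, 00, YYY$)
  read 0, top Y: go to r, push YY → (r, 0, YYYY$)
No transition for (r, 0, top Y); M blocks with input 0 remaining.

stuck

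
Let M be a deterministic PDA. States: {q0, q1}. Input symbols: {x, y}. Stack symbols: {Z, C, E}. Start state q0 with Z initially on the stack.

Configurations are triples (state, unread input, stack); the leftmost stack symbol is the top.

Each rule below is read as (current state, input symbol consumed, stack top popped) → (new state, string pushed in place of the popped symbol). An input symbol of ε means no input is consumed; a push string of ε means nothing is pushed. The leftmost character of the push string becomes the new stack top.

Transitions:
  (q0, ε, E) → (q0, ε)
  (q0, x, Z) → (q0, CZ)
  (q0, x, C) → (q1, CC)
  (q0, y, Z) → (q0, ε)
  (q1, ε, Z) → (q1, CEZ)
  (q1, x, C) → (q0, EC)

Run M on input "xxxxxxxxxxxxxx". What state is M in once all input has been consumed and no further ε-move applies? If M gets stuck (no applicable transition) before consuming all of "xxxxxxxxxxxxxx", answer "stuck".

q1

(q0, xxxxxxxxxxxxxx, Z)
  read x, top Z: go to q0, push CZ → (q0, xxxxxxxxxxxxx, CZ)
  read x, top C: go to q1, push CC → (q1, xxxxxxxxxxxx, CCZ)
  read x, top C: go to q0, push EC → (q0, xxxxxxxxxxx, ECCZ)
  ε-move, top E: go to q0, push ε → (q0, xxxxxxxxxxx, CCZ)
  read x, top C: go to q1, push CC → (q1, xxxxxxxxxx, CCCZ)
  read x, top C: go to q0, push EC → (q0, xxxxxxxxx, ECCCZ)
  ε-move, top E: go to q0, push ε → (q0, xxxxxxxxx, CCCZ)
  read x, top C: go to q1, push CC → (q1, xxxxxxxx, CCCCZ)
  read x, top C: go to q0, push EC → (q0, xxxxxxx, ECCCCZ)
  ε-move, top E: go to q0, push ε → (q0, xxxxxxx, CCCCZ)
  read x, top C: go to q1, push CC → (q1, xxxxxx, CCCCCZ)
  read x, top C: go to q0, push EC → (q0, xxxxx, ECCCCCZ)
  ε-move, top E: go to q0, push ε → (q0, xxxxx, CCCCCZ)
  read x, top C: go to q1, push CC → (q1, xxxx, CCCCCCZ)
  read x, top C: go to q0, push EC → (q0, xxx, ECCCCCCZ)
  ε-move, top E: go to q0, push ε → (q0, xxx, CCCCCCZ)
  read x, top C: go to q1, push CC → (q1, xx, CCCCCCCZ)
  read x, top C: go to q0, push EC → (q0, x, ECCCCCCCZ)
  ε-move, top E: go to q0, push ε → (q0, x, CCCCCCCZ)
  read x, top C: go to q1, push CC → (q1, ε, CCCCCCCCZ)
All input consumed; M is in state q1.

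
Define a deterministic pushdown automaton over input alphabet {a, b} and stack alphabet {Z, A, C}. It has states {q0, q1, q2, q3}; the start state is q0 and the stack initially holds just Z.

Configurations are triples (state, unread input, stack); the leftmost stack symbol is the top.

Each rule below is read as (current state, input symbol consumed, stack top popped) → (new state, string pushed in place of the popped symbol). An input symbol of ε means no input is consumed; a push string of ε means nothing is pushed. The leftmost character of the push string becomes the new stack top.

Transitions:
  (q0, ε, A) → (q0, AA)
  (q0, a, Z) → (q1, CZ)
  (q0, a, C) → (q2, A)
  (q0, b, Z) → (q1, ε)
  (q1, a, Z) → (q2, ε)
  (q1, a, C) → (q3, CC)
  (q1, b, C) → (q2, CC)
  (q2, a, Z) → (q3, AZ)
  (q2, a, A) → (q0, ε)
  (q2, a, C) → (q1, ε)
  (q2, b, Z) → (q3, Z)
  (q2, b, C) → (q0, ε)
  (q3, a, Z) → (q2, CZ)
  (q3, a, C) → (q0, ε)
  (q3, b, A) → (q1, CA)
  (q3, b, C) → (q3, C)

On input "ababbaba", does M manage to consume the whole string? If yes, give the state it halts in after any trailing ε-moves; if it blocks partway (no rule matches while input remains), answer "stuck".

stuck

(q0, ababbaba, Z) ⊢ (q1, babbaba, CZ) ⊢ (q2, abbaba, CCZ) ⊢ (q1, bbaba, CZ) ⊢ (q2, baba, CCZ) ⊢ (q0, aba, CZ) ⊢ (q2, ba, AZ)
No transition for (q2, b, top A); M blocks with input ba remaining.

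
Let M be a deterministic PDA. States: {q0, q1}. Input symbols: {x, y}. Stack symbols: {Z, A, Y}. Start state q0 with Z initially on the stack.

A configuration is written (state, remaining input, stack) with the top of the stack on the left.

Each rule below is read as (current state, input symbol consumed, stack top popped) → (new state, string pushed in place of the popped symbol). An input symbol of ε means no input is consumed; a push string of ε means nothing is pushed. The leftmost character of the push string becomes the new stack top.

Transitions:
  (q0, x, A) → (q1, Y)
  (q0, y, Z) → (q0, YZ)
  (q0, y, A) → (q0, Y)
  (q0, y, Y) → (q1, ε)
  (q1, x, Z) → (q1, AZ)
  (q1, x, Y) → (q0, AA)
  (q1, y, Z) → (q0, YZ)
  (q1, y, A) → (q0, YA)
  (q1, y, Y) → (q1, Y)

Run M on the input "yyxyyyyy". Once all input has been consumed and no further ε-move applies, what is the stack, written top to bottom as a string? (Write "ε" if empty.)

(q0, yyxyyyyy, Z) ⊢ (q0, yxyyyyy, YZ) ⊢ (q1, xyyyyy, Z) ⊢ (q1, yyyyy, AZ) ⊢ (q0, yyyy, YAZ) ⊢ (q1, yyy, AZ) ⊢ (q0, yy, YAZ) ⊢ (q1, y, AZ) ⊢ (q0, ε, YAZ)
All input consumed in state q0 with stack YAZ.

YAZ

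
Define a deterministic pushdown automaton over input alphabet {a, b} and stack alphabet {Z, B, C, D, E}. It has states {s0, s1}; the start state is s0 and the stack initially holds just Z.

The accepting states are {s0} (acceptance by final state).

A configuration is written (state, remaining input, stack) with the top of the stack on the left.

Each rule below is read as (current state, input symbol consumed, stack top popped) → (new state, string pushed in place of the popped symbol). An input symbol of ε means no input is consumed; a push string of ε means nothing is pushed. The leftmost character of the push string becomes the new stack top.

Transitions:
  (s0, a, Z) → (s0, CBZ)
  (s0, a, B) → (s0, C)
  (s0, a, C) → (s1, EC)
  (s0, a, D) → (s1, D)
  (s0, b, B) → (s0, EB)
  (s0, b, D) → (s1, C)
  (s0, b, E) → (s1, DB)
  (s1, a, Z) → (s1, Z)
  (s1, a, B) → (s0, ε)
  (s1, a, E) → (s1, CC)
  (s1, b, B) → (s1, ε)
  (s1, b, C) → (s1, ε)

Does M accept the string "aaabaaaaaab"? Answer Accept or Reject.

(s0, aaabaaaaaab, Z)
  read a, top Z: go to s0, push CBZ → (s0, aabaaaaaab, CBZ)
  read a, top C: go to s1, push EC → (s1, abaaaaaab, ECBZ)
  read a, top E: go to s1, push CC → (s1, baaaaaab, CCCBZ)
  read b, top C: go to s1, push ε → (s1, aaaaaab, CCBZ)
No transition applies at (s1, aaaaaab, CCBZ); input not fully consumed.

Reject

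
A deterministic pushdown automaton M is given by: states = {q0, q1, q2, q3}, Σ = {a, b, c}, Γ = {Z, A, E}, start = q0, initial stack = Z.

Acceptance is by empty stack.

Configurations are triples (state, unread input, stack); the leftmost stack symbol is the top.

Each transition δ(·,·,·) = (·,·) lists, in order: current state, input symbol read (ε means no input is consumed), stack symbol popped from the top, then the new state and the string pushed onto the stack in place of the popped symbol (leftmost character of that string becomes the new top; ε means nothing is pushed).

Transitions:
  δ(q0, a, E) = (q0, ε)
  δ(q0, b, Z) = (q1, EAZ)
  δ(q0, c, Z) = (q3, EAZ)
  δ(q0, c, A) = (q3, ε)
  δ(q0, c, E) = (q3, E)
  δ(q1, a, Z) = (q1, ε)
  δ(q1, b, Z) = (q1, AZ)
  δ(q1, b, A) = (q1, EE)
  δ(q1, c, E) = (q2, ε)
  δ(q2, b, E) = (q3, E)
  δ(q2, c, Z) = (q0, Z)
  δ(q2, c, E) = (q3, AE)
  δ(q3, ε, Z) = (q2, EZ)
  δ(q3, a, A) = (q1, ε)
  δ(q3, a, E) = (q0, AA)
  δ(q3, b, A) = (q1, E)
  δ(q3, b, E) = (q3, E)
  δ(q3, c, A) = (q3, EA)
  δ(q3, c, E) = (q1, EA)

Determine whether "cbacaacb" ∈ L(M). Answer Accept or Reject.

(q0, cbacaacb, Z) ⊢ (q3, bacaacb, EAZ) ⊢ (q3, acaacb, EAZ) ⊢ (q0, caacb, AAAZ) ⊢ (q3, aacb, AAZ) ⊢ (q1, acb, AZ)
No transition applies at (q1, acb, AZ); input not fully consumed.

Reject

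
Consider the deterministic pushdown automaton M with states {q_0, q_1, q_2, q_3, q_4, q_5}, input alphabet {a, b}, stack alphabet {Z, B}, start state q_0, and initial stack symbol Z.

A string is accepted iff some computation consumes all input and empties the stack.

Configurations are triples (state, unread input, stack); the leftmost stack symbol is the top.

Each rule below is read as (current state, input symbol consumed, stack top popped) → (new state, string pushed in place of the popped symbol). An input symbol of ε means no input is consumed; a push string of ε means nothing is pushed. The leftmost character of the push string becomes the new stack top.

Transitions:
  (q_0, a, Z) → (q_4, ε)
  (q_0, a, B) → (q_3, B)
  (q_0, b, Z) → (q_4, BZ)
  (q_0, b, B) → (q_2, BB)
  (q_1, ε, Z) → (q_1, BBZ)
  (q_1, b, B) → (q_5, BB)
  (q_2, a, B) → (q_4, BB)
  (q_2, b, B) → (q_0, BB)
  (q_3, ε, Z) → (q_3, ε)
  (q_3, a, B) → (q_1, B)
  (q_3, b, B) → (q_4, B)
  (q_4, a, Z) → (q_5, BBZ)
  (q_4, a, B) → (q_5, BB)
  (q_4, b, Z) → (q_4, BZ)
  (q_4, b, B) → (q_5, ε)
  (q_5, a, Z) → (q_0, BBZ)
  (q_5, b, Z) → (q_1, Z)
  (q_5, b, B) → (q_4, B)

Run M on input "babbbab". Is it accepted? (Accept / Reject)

Reject

(q_0, babbbab, Z) ⊢ (q_4, abbbab, BZ) ⊢ (q_5, bbbab, BBZ) ⊢ (q_4, bbab, BBZ) ⊢ (q_5, bab, BZ) ⊢ (q_4, ab, BZ) ⊢ (q_5, b, BBZ) ⊢ (q_4, ε, BBZ)
All input consumed; stack is BBZ, not empty, and no further ε-move applies.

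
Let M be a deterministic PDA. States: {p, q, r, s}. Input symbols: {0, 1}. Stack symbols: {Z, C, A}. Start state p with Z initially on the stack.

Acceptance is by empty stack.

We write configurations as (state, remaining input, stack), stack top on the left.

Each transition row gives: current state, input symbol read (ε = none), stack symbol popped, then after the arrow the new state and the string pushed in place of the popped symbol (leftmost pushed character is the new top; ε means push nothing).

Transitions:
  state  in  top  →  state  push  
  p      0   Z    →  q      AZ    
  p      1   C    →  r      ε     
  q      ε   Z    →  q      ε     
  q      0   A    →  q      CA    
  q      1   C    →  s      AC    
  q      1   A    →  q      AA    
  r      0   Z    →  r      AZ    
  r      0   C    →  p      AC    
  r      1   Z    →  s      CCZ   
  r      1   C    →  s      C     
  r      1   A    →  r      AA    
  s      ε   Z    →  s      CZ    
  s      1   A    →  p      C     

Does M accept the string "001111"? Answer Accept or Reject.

(p, 001111, Z)
  read 0, top Z: go to q, push AZ → (q, 01111, AZ)
  read 0, top A: go to q, push CA → (q, 1111, CAZ)
  read 1, top C: go to s, push AC → (s, 111, ACAZ)
  read 1, top A: go to p, push C → (p, 11, CCAZ)
  read 1, top C: go to r, push ε → (r, 1, CAZ)
  read 1, top C: go to s, push C → (s, ε, CAZ)
All input consumed; stack is CAZ, not empty, and no further ε-move applies.

Reject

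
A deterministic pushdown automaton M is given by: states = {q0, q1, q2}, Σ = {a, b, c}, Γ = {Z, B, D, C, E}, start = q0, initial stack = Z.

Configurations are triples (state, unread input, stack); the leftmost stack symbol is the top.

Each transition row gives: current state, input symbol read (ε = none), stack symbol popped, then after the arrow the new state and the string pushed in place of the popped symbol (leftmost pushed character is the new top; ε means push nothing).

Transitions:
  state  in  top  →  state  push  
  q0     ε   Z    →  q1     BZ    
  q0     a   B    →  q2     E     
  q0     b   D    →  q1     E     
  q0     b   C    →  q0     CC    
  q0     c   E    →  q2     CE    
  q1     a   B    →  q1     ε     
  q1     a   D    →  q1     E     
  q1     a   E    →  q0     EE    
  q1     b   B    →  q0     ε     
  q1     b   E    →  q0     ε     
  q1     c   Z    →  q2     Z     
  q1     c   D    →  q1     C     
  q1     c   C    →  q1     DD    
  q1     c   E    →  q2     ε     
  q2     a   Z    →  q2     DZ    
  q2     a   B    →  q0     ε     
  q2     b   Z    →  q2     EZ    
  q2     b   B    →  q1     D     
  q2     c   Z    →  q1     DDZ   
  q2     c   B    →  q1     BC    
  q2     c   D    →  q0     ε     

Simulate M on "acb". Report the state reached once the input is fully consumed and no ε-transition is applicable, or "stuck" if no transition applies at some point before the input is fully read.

q2

(q0, acb, Z) ⊢ (q1, acb, BZ) ⊢ (q1, cb, Z) ⊢ (q2, b, Z) ⊢ (q2, ε, EZ)
All input consumed; M is in state q2.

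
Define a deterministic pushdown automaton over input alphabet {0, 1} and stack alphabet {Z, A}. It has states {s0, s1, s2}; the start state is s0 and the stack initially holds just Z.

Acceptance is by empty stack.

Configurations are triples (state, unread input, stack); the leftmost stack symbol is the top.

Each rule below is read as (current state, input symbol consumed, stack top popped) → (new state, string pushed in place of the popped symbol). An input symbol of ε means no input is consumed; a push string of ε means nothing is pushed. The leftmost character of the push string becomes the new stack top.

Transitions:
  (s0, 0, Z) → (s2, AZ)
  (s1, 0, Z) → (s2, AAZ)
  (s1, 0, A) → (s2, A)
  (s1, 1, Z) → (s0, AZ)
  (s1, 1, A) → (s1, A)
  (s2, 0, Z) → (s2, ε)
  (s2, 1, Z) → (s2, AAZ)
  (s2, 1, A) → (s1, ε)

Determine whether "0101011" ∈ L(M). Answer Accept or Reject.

Reject

(s0, 0101011, Z) ⊢ (s2, 101011, AZ) ⊢ (s1, 01011, Z) ⊢ (s2, 1011, AAZ) ⊢ (s1, 011, AZ) ⊢ (s2, 11, AZ) ⊢ (s1, 1, Z) ⊢ (s0, ε, AZ)
All input consumed; stack is AZ, not empty, and no further ε-move applies.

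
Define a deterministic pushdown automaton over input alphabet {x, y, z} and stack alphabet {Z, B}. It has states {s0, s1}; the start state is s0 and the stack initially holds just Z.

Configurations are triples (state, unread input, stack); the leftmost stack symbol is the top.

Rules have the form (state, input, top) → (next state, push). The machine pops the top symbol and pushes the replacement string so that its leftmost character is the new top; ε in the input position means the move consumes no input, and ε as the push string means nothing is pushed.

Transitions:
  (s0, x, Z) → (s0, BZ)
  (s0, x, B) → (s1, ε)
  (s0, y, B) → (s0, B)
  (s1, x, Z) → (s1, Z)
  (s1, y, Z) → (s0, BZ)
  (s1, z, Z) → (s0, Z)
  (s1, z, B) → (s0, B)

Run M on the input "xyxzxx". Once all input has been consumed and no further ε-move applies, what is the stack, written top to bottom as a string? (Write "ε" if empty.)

Z

(s0, xyxzxx, Z)
  read x, top Z: go to s0, push BZ → (s0, yxzxx, BZ)
  read y, top B: go to s0, push B → (s0, xzxx, BZ)
  read x, top B: go to s1, push ε → (s1, zxx, Z)
  read z, top Z: go to s0, push Z → (s0, xx, Z)
  read x, top Z: go to s0, push BZ → (s0, x, BZ)
  read x, top B: go to s1, push ε → (s1, ε, Z)
All input consumed in state s1 with stack Z.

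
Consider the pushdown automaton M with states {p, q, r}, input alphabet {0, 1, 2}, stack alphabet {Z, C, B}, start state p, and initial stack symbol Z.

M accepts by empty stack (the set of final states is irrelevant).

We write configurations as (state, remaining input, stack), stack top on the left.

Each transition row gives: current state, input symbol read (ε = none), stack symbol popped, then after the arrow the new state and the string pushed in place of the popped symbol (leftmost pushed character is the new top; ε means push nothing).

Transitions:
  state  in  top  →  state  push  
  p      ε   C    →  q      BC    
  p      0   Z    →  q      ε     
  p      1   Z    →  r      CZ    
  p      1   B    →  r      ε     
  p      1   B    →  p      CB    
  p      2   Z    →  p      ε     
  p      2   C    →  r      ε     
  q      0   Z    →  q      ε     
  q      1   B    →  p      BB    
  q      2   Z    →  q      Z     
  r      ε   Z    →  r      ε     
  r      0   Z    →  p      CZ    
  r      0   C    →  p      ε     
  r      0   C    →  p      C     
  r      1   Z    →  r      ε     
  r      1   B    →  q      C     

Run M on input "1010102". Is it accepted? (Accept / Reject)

Accept

One accepting computation: (p, 1010102, Z) ⊢ (r, 010102, CZ) ⊢ (p, 10102, Z) ⊢ (r, 0102, CZ) ⊢ (p, 102, Z) ⊢ (r, 02, CZ) ⊢ (p, 2, Z) ⊢ (p, ε, ε)
All input consumed and the stack is empty.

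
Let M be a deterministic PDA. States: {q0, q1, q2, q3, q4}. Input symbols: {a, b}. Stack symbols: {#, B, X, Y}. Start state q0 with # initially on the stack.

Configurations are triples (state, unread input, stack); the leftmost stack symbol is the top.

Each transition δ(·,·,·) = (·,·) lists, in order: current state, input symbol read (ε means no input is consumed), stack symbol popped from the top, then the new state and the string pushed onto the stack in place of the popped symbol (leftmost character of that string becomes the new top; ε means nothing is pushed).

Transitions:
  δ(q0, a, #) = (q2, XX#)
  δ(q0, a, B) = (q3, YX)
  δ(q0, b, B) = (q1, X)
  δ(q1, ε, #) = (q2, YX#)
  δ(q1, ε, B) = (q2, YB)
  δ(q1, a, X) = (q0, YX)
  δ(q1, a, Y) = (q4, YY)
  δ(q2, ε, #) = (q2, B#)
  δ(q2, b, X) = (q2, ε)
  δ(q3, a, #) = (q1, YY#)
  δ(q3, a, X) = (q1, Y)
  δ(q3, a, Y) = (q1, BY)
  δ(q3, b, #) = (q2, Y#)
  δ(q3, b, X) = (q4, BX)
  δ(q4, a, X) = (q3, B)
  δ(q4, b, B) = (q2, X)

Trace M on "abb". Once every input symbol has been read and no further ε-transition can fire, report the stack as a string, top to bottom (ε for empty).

(q0, abb, #)
  read a, top #: go to q2, push XX# → (q2, bb, XX#)
  read b, top X: go to q2, push ε → (q2, b, X#)
  read b, top X: go to q2, push ε → (q2, ε, #)
  ε-move, top #: go to q2, push B# → (q2, ε, B#)
All input consumed in state q2 with stack B#.

B#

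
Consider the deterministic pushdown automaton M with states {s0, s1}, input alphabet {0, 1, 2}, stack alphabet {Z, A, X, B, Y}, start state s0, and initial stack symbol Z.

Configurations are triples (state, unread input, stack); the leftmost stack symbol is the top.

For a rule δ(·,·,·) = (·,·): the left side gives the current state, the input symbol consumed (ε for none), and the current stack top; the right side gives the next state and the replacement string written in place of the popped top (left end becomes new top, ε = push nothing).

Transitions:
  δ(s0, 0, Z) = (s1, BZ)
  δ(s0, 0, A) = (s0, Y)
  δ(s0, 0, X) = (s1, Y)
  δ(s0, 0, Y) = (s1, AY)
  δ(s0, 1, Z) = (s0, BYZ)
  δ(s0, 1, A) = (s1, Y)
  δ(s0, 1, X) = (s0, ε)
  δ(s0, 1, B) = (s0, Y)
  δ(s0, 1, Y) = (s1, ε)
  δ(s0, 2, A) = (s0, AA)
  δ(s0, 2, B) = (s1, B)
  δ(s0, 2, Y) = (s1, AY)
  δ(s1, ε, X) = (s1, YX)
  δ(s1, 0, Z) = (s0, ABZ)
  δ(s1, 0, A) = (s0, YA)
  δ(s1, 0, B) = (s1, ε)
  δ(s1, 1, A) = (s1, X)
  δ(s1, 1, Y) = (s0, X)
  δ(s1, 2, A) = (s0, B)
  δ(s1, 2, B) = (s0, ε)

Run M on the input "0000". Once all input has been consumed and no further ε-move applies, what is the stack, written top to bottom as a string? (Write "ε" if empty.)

YBZ

(s0, 0000, Z)
  read 0, top Z: go to s1, push BZ → (s1, 000, BZ)
  read 0, top B: go to s1, push ε → (s1, 00, Z)
  read 0, top Z: go to s0, push ABZ → (s0, 0, ABZ)
  read 0, top A: go to s0, push Y → (s0, ε, YBZ)
All input consumed in state s0 with stack YBZ.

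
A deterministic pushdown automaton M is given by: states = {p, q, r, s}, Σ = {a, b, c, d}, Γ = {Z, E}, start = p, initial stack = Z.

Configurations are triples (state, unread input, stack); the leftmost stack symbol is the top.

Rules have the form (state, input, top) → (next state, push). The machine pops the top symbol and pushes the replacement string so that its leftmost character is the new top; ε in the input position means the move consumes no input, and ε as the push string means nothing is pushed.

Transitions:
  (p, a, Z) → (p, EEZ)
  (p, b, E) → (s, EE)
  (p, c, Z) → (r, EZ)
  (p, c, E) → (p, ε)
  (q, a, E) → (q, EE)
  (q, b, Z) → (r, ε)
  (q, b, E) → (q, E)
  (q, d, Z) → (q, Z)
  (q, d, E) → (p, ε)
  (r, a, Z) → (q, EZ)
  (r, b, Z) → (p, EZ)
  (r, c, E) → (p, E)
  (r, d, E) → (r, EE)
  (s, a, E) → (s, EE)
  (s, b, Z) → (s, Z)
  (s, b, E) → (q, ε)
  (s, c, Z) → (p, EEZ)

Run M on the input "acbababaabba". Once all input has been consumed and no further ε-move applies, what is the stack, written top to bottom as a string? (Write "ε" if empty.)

EEEEEEZ

(p, acbababaabba, Z) ⊢ (p, cbababaabba, EEZ) ⊢ (p, bababaabba, EZ) ⊢ (s, ababaabba, EEZ) ⊢ (s, babaabba, EEEZ) ⊢ (q, abaabba, EEZ) ⊢ (q, baabba, EEEZ) ⊢ (q, aabba, EEEZ) ⊢ (q, abba, EEEEZ) ⊢ (q, bba, EEEEEZ) ⊢ (q, ba, EEEEEZ) ⊢ (q, a, EEEEEZ) ⊢ (q, ε, EEEEEEZ)
All input consumed in state q with stack EEEEEEZ.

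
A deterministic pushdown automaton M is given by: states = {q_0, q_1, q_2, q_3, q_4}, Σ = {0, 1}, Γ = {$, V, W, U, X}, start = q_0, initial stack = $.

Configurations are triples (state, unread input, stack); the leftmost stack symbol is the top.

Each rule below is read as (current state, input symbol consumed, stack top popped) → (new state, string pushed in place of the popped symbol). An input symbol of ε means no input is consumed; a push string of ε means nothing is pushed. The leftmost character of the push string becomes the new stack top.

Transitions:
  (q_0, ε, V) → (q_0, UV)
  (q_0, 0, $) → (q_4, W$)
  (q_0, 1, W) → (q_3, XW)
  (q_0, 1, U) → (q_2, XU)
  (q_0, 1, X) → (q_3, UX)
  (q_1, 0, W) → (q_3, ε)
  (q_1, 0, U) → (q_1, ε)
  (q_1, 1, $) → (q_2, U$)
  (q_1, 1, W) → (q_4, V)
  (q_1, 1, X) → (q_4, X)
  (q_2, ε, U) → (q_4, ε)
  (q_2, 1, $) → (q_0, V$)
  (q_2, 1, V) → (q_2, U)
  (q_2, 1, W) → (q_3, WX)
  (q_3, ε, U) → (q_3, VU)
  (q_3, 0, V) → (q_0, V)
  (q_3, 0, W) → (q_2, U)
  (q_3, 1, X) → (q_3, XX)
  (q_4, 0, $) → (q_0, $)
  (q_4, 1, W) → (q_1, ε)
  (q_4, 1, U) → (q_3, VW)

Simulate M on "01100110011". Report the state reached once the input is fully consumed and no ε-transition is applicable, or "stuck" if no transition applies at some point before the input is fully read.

q_4

(q_0, 01100110011, $)
  read 0, top $: go to q_4, push W$ → (q_4, 1100110011, W$)
  read 1, top W: go to q_1, push ε → (q_1, 100110011, $)
  read 1, top $: go to q_2, push U$ → (q_2, 00110011, U$)
  ε-move, top U: go to q_4, push ε → (q_4, 00110011, $)
  read 0, top $: go to q_0, push $ → (q_0, 0110011, $)
  read 0, top $: go to q_4, push W$ → (q_4, 110011, W$)
  read 1, top W: go to q_1, push ε → (q_1, 10011, $)
  read 1, top $: go to q_2, push U$ → (q_2, 0011, U$)
  ε-move, top U: go to q_4, push ε → (q_4, 0011, $)
  read 0, top $: go to q_0, push $ → (q_0, 011, $)
  read 0, top $: go to q_4, push W$ → (q_4, 11, W$)
  read 1, top W: go to q_1, push ε → (q_1, 1, $)
  read 1, top $: go to q_2, push U$ → (q_2, ε, U$)
  ε-move, top U: go to q_4, push ε → (q_4, ε, $)
All input consumed; M is in state q_4.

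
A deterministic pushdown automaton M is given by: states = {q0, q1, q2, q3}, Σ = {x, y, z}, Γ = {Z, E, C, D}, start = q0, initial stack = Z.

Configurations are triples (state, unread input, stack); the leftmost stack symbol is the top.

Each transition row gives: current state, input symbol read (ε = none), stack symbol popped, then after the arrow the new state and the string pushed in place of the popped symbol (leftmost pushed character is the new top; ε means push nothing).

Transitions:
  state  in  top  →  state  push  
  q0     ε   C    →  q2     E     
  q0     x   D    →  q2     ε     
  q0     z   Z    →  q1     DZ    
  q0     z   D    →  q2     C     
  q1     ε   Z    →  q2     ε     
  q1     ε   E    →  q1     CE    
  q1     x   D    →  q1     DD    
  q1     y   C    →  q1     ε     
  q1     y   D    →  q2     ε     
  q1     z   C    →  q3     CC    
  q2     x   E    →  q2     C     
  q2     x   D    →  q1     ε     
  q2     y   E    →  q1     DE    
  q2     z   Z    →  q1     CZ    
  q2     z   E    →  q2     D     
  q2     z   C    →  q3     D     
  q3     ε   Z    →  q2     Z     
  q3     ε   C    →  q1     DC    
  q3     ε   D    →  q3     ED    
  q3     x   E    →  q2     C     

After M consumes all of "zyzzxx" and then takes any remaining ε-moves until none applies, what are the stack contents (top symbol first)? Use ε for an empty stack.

(q0, zyzzxx, Z) ⊢ (q1, yzzxx, DZ) ⊢ (q2, zzxx, Z) ⊢ (q1, zxx, CZ) ⊢ (q3, xx, CCZ) ⊢ (q1, xx, DCCZ) ⊢ (q1, x, DDCCZ) ⊢ (q1, ε, DDDCCZ)
All input consumed in state q1 with stack DDDCCZ.

DDDCCZ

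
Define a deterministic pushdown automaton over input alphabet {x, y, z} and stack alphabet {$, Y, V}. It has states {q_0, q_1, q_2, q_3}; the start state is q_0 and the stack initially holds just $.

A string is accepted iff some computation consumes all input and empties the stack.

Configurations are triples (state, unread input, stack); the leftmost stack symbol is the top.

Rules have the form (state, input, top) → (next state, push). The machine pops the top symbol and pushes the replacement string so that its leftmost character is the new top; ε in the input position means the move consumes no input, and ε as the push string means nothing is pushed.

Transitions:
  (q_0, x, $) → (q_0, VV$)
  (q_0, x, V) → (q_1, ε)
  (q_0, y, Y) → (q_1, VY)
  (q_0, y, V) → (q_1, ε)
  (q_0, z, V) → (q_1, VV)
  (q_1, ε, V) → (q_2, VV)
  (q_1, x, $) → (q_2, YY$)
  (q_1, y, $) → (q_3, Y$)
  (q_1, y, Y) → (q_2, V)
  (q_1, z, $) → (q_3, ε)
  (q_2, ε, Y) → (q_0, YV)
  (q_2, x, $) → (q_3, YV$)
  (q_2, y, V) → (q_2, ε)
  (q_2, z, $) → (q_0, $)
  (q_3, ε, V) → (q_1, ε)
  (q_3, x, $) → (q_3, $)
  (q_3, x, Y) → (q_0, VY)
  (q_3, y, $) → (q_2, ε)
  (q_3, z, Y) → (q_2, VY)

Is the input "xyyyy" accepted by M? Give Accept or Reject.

Reject

(q_0, xyyyy, $)
  read x, top $: go to q_0, push VV$ → (q_0, yyyy, VV$)
  read y, top V: go to q_1, push ε → (q_1, yyy, V$)
  ε-move, top V: go to q_2, push VV → (q_2, yyy, VV$)
  read y, top V: go to q_2, push ε → (q_2, yy, V$)
  read y, top V: go to q_2, push ε → (q_2, y, $)
No transition applies at (q_2, y, $); input not fully consumed.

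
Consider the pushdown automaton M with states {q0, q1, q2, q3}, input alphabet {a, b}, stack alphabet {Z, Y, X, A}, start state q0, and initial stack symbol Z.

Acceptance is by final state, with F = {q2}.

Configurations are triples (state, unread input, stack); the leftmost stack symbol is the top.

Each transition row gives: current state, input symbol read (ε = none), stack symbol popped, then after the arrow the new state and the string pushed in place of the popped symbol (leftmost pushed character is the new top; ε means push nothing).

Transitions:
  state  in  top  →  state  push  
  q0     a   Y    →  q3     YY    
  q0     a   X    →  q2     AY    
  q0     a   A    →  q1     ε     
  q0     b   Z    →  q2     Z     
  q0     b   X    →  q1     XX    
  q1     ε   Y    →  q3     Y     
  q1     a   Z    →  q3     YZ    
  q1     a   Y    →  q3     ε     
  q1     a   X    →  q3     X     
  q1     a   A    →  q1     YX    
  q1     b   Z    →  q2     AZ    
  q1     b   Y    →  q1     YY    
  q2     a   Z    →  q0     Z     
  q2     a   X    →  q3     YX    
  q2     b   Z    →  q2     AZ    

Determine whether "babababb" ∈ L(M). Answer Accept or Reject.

Accept

One accepting computation: (q0, babababb, Z) ⊢ (q2, abababb, Z) ⊢ (q0, bababb, Z) ⊢ (q2, ababb, Z) ⊢ (q0, babb, Z) ⊢ (q2, abb, Z) ⊢ (q0, bb, Z) ⊢ (q2, b, Z) ⊢ (q2, ε, AZ)
All input consumed and state q2 ∈ F.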